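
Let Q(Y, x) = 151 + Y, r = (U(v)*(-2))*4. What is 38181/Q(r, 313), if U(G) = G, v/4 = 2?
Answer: 12727/29 ≈ 438.86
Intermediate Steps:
v = 8 (v = 4*2 = 8)
r = -64 (r = (8*(-2))*4 = -16*4 = -64)
38181/Q(r, 313) = 38181/(151 - 64) = 38181/87 = 38181*(1/87) = 12727/29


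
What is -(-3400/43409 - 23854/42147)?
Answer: 1178778086/1829559123 ≈ 0.64430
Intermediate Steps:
-(-3400/43409 - 23854/42147) = -1*(-1178778086/1829559123) = 1178778086/1829559123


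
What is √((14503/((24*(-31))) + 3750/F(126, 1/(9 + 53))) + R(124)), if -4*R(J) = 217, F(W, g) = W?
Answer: I*√298229610/2604 ≈ 6.6318*I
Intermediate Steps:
R(J) = -217/4 (R(J) = -¼*217 = -217/4)
√((14503/((24*(-31))) + 3750/F(126, 1/(9 + 53))) + R(124)) = √((14503/((24*(-31))) + 3750/126) - 217/4) = √((14503/(-744) + 3750*(1/126)) - 217/4) = √((14503*(-1/744) + 625/21) - 217/4) = √((-14503/744 + 625/21) - 217/4) = √(53479/5208 - 217/4) = √(-229055/5208) = I*√298229610/2604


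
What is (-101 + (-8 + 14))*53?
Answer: -5035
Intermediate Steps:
(-101 + (-8 + 14))*53 = (-101 + 6)*53 = -95*53 = -5035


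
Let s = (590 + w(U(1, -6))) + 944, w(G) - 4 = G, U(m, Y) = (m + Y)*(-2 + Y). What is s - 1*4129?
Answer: -2551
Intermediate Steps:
U(m, Y) = (-2 + Y)*(Y + m) (U(m, Y) = (Y + m)*(-2 + Y) = (-2 + Y)*(Y + m))
w(G) = 4 + G
s = 1578 (s = (590 + (4 + ((-6)**2 - 2*(-6) - 2*1 - 6*1))) + 944 = (590 + (4 + (36 + 12 - 2 - 6))) + 944 = (590 + (4 + 40)) + 944 = (590 + 44) + 944 = 634 + 944 = 1578)
s - 1*4129 = 1578 - 1*4129 = 1578 - 4129 = -2551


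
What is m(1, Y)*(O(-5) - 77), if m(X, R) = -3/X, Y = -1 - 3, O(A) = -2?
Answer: 237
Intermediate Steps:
Y = -4
m(1, Y)*(O(-5) - 77) = (-3/1)*(-2 - 77) = -3*1*(-79) = -3*(-79) = 237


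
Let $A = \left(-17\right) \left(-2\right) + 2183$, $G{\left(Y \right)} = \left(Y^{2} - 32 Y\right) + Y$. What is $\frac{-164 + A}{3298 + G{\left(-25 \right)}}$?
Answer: $\frac{2053}{4698} \approx 0.43699$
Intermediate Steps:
$G{\left(Y \right)} = Y^{2} - 31 Y$
$A = 2217$ ($A = 34 + 2183 = 2217$)
$\frac{-164 + A}{3298 + G{\left(-25 \right)}} = \frac{-164 + 2217}{3298 - 25 \left(-31 - 25\right)} = \frac{2053}{3298 - -1400} = \frac{2053}{3298 + 1400} = \frac{2053}{4698}$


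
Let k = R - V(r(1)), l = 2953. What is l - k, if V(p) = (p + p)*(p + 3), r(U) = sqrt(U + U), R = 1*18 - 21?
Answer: 2960 + 6*sqrt(2) ≈ 2968.5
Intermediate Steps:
R = -3 (R = 18 - 21 = -3)
r(U) = sqrt(2)*sqrt(U) (r(U) = sqrt(2*U) = sqrt(2)*sqrt(U))
V(p) = 2*p*(3 + p) (V(p) = (2*p)*(3 + p) = 2*p*(3 + p))
k = -3 - 2*sqrt(2)*(3 + sqrt(2)) (k = -3 - 2*sqrt(2)*sqrt(1)*(3 + sqrt(2)*sqrt(1)) = -3 - 2*sqrt(2)*1*(3 + sqrt(2)*1) = -3 - 2*sqrt(2)*(3 + sqrt(2)) ≈ -15.485)
l - k = 2953 - (-7 - 6*sqrt(2)) = 2953 + (7 + 6*sqrt(2)) = 2960 + 6*sqrt(2)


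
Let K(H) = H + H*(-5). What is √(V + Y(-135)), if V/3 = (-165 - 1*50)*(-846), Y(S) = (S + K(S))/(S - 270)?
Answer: √545669 ≈ 738.69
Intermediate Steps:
K(H) = -4*H (K(H) = H - 5*H = -4*H)
Y(S) = -3*S/(-270 + S) (Y(S) = (S - 4*S)/(S - 270) = (-3*S)/(-270 + S) = -3*S/(-270 + S))
V = 545670 (V = 3*((-165 - 1*50)*(-846)) = 3*((-165 - 50)*(-846)) = 3*(-215*(-846)) = 3*181890 = 545670)
√(V + Y(-135)) = √(545670 - 3*(-135)/(-270 - 135)) = √(545670 - 3*(-135)/(-405)) = √(545670 - 3*(-135)*(-1/405)) = √(545670 - 1) = √545669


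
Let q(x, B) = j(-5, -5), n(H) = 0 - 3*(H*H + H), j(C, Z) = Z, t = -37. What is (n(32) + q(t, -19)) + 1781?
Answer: -1392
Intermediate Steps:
n(H) = -3*H - 3*H² (n(H) = 0 - 3*(H² + H) = 0 - 3*(H + H²) = 0 + (-3*H - 3*H²) = -3*H - 3*H²)
q(x, B) = -5
(n(32) + q(t, -19)) + 1781 = (-3*32*(1 + 32) - 5) + 1781 = (-3*32*33 - 5) + 1781 = (-3168 - 5) + 1781 = -3173 + 1781 = -1392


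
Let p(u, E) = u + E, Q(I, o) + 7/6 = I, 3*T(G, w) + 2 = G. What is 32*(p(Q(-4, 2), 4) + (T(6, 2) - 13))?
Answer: -1232/3 ≈ -410.67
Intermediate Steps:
T(G, w) = -⅔ + G/3
Q(I, o) = -7/6 + I
p(u, E) = E + u
32*(p(Q(-4, 2), 4) + (T(6, 2) - 13)) = 32*((4 + (-7/6 - 4)) + ((-⅔ + (⅓)*6) - 13)) = 32*((4 - 31/6) + ((-⅔ + 2) - 13)) = 32*(-7/6 + (4/3 - 13)) = 32*(-7/6 - 35/3) = 32*(-77/6) = -1232/3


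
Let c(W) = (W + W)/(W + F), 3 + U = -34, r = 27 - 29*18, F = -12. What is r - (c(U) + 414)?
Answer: -44615/49 ≈ -910.51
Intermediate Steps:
r = -495 (r = 27 - 522 = -495)
U = -37 (U = -3 - 34 = -37)
c(W) = 2*W/(-12 + W) (c(W) = (W + W)/(W - 12) = (2*W)/(-12 + W) = 2*W/(-12 + W))
r - (c(U) + 414) = -495 - (2*(-37)/(-12 - 37) + 414) = -495 - (2*(-37)/(-49) + 414) = -495 - (2*(-37)*(-1/49) + 414) = -495 - (74/49 + 414) = -495 - 1*20360/49 = -495 - 20360/49 = -44615/49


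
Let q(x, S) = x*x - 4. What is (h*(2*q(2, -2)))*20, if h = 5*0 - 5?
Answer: 0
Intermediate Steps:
q(x, S) = -4 + x² (q(x, S) = x² - 4 = -4 + x²)
h = -5 (h = 0 - 5 = -5)
(h*(2*q(2, -2)))*20 = -10*(-4 + 2²)*20 = -10*(-4 + 4)*20 = -10*0*20 = -5*0*20 = 0*20 = 0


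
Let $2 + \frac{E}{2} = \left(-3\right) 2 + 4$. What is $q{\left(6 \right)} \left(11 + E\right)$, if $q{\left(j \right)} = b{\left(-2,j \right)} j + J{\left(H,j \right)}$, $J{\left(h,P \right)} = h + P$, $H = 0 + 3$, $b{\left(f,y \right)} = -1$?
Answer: $9$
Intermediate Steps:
$E = -8$ ($E = -4 + 2 \left(\left(-3\right) 2 + 4\right) = -4 + 2 \left(-6 + 4\right) = -4 + 2 \left(-2\right) = -4 - 4 = -8$)
$H = 3$
$J{\left(h,P \right)} = P + h$
$q{\left(j \right)} = 3$ ($q{\left(j \right)} = - j + \left(j + 3\right) = - j + \left(3 + j\right) = 3$)
$q{\left(6 \right)} \left(11 + E\right) = 3 \left(11 - 8\right) = 3 \cdot 3 = 9$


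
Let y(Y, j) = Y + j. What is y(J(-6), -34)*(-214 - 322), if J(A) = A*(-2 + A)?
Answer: -7504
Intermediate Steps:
y(J(-6), -34)*(-214 - 322) = (-6*(-2 - 6) - 34)*(-214 - 322) = (-6*(-8) - 34)*(-536) = (48 - 34)*(-536) = 14*(-536) = -7504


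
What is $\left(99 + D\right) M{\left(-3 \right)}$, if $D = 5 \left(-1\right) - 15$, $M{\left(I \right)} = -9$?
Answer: $-711$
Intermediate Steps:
$D = -20$ ($D = -5 - 15 = -20$)
$\left(99 + D\right) M{\left(-3 \right)} = \left(99 - 20\right) \left(-9\right) = 79 \left(-9\right) = -711$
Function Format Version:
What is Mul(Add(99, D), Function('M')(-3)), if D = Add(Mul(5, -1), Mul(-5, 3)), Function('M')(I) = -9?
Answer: -711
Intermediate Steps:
D = -20 (D = Add(-5, -15) = -20)
Mul(Add(99, D), Function('M')(-3)) = Mul(Add(99, -20), -9) = Mul(79, -9) = -711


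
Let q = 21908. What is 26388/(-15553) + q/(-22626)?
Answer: -468895006/175951089 ≈ -2.6649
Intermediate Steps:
26388/(-15553) + q/(-22626) = 26388/(-15553) + 21908/(-22626) = 26388*(-1/15553) + 21908*(-1/22626) = -26388/15553 - 10954/11313 = -468895006/175951089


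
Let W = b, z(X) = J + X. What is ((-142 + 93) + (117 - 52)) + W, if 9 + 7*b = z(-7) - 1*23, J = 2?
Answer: 75/7 ≈ 10.714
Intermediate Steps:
z(X) = 2 + X
b = -37/7 (b = -9/7 + ((2 - 7) - 1*23)/7 = -9/7 + (-5 - 23)/7 = -9/7 + (⅐)*(-28) = -9/7 - 4 = -37/7 ≈ -5.2857)
W = -37/7 ≈ -5.2857
((-142 + 93) + (117 - 52)) + W = ((-142 + 93) + (117 - 52)) - 37/7 = (-49 + 65) - 37/7 = 16 - 37/7 = 75/7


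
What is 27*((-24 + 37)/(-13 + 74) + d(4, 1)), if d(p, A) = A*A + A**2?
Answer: 3645/61 ≈ 59.754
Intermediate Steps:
d(p, A) = 2*A**2 (d(p, A) = A**2 + A**2 = 2*A**2)
27*((-24 + 37)/(-13 + 74) + d(4, 1)) = 27*((-24 + 37)/(-13 + 74) + 2*1**2) = 27*(13/61 + 2*1) = 27*(13*(1/61) + 2) = 27*(13/61 + 2) = 27*(135/61) = 3645/61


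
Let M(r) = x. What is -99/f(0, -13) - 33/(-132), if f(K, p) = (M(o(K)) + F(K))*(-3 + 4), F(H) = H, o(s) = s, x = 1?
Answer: -395/4 ≈ -98.750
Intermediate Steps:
M(r) = 1
f(K, p) = 1 + K (f(K, p) = (1 + K)*(-3 + 4) = (1 + K)*1 = 1 + K)
-99/f(0, -13) - 33/(-132) = -99/(1 + 0) - 33/(-132) = -99/1 - 33*(-1/132) = -99*1 + ¼ = -99 + ¼ = -395/4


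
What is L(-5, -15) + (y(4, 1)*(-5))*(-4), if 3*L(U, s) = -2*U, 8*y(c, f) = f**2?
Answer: 35/6 ≈ 5.8333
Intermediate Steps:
y(c, f) = f**2/8
L(U, s) = -2*U/3 (L(U, s) = (-2*U)/3 = -2*U/3)
L(-5, -15) + (y(4, 1)*(-5))*(-4) = -2/3*(-5) + (((1/8)*1**2)*(-5))*(-4) = 10/3 + (((1/8)*1)*(-5))*(-4) = 10/3 + ((1/8)*(-5))*(-4) = 10/3 - 5/8*(-4) = 10/3 + 5/2 = 35/6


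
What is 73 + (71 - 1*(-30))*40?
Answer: 4113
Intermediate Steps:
73 + (71 - 1*(-30))*40 = 73 + (71 + 30)*40 = 73 + 101*40 = 73 + 4040 = 4113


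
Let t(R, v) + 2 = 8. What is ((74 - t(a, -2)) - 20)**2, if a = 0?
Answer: 2304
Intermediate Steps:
t(R, v) = 6 (t(R, v) = -2 + 8 = 6)
((74 - t(a, -2)) - 20)**2 = ((74 - 1*6) - 20)**2 = ((74 - 6) - 20)**2 = (68 - 20)**2 = 48**2 = 2304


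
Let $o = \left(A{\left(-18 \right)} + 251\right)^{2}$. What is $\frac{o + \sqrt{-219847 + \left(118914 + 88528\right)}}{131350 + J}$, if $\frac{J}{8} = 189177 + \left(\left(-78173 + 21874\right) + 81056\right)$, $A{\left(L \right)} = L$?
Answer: $\frac{54289}{1842822} + \frac{i \sqrt{12405}}{1842822} \approx 0.02946 + 6.0439 \cdot 10^{-5} i$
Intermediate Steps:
$o = 54289$ ($o = \left(-18 + 251\right)^{2} = 233^{2} = 54289$)
$J = 1711472$ ($J = 8 \left(189177 + \left(\left(-78173 + 21874\right) + 81056\right)\right) = 8 \left(189177 + \left(-56299 + 81056\right)\right) = 8 \left(189177 + 24757\right) = 8 \cdot 213934 = 1711472$)
$\frac{o + \sqrt{-219847 + \left(118914 + 88528\right)}}{131350 + J} = \frac{54289 + \sqrt{-219847 + \left(118914 + 88528\right)}}{131350 + 1711472} = \frac{54289 + \sqrt{-219847 + 207442}}{1842822} = \left(54289 + \sqrt{-12405}\right) \frac{1}{1842822} = \left(54289 + i \sqrt{12405}\right) \frac{1}{1842822} = \frac{54289}{1842822} + \frac{i \sqrt{12405}}{1842822}$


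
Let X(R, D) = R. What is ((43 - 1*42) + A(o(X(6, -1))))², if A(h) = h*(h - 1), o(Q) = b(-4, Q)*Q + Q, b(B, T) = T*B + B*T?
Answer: 6369157249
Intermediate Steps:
b(B, T) = 2*B*T (b(B, T) = B*T + B*T = 2*B*T)
o(Q) = Q - 8*Q² (o(Q) = (2*(-4)*Q)*Q + Q = (-8*Q)*Q + Q = -8*Q² + Q = Q - 8*Q²)
A(h) = h*(-1 + h)
((43 - 1*42) + A(o(X(6, -1))))² = ((43 - 1*42) + (6*(1 - 8*6))*(-1 + 6*(1 - 8*6)))² = ((43 - 42) + (6*(1 - 48))*(-1 + 6*(1 - 48)))² = (1 + (6*(-47))*(-1 + 6*(-47)))² = (1 - 282*(-1 - 282))² = (1 - 282*(-283))² = (1 + 79806)² = 79807² = 6369157249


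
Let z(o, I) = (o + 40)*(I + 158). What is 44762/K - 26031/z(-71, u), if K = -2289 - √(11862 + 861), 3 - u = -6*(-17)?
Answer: -8556826664/1593302257 + 22381*√12723/2613399 ≈ -4.4045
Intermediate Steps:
u = -99 (u = 3 - (-6)*(-17) = 3 - 1*102 = 3 - 102 = -99)
z(o, I) = (40 + o)*(158 + I)
K = -2289 - √12723 ≈ -2401.8
44762/K - 26031/z(-71, u) = 44762/(-2289 - √12723) - 26031/(6320 + 40*(-99) + 158*(-71) - 99*(-71)) = 44762/(-2289 - √12723) - 26031/(6320 - 3960 - 11218 + 7029) = 44762/(-2289 - √12723) - 26031/(-1829) = 44762/(-2289 - √12723) - 26031*(-1/1829) = 44762/(-2289 - √12723) + 26031/1829 = 26031/1829 + 44762/(-2289 - √12723)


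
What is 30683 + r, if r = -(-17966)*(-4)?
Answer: -41181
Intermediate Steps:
r = -71864 (r = -1382*52 = -71864)
30683 + r = 30683 - 71864 = -41181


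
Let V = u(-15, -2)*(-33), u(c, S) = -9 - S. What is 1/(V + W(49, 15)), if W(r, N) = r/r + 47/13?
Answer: 13/3063 ≈ 0.0042442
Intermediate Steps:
W(r, N) = 60/13 (W(r, N) = 1 + 47*(1/13) = 1 + 47/13 = 60/13)
V = 231 (V = (-9 - 1*(-2))*(-33) = (-9 + 2)*(-33) = -7*(-33) = 231)
1/(V + W(49, 15)) = 1/(231 + 60/13) = 1/(3063/13) = 13/3063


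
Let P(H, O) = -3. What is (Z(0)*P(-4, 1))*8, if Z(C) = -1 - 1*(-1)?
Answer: 0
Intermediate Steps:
Z(C) = 0 (Z(C) = -1 + 1 = 0)
(Z(0)*P(-4, 1))*8 = (0*(-3))*8 = 0*8 = 0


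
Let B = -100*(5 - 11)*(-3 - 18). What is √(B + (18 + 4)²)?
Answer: 2*I*√3029 ≈ 110.07*I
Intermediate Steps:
B = -12600 (B = -(-600)*(-21) = -100*126 = -12600)
√(B + (18 + 4)²) = √(-12600 + (18 + 4)²) = √(-12600 + 22²) = √(-12600 + 484) = √(-12116) = 2*I*√3029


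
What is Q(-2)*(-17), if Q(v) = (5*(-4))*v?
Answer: -680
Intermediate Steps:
Q(v) = -20*v
Q(-2)*(-17) = -20*(-2)*(-17) = 40*(-17) = -680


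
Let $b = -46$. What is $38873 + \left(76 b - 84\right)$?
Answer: $35293$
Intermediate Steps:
$38873 + \left(76 b - 84\right) = 38873 + \left(76 \left(-46\right) - 84\right) = 38873 - 3580 = 35293$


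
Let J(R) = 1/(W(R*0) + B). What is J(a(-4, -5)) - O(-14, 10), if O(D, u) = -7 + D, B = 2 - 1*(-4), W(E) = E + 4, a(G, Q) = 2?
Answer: 211/10 ≈ 21.100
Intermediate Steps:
W(E) = 4 + E
B = 6 (B = 2 + 4 = 6)
J(R) = 1/10 (J(R) = 1/((4 + R*0) + 6) = 1/((4 + 0) + 6) = 1/(4 + 6) = 1/10)
J(a(-4, -5)) - O(-14, 10) = 1/10 - (-7 - 14) = 1/10 - 1*(-21) = 1/10 + 21 = 211/10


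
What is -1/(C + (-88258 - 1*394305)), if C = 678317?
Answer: -1/195754 ≈ -5.1084e-6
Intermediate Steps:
-1/(C + (-88258 - 1*394305)) = -1/(678317 + (-88258 - 1*394305)) = -1/(678317 + (-88258 - 394305)) = -1/(678317 - 482563) = -1/195754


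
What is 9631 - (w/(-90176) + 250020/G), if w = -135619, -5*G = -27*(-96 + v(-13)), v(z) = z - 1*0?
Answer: 98825237433/9829184 ≈ 10054.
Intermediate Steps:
v(z) = z (v(z) = z + 0 = z)
G = -2943/5 (G = -(-27)*(-96 - 13)/5 = -(-27)*(-109)/5 = -⅕*2943 = -2943/5 ≈ -588.60)
9631 - (w/(-90176) + 250020/G) = 9631 - (-135619/(-90176) + 250020/(-2943/5)) = 9631 - (-135619*(-1/90176) + 250020*(-5/2943)) = 9631 - (135619/90176 - 46300/109) = 9631 - 1*(-4160366329/9829184) = 9631 + 4160366329/9829184 = 98825237433/9829184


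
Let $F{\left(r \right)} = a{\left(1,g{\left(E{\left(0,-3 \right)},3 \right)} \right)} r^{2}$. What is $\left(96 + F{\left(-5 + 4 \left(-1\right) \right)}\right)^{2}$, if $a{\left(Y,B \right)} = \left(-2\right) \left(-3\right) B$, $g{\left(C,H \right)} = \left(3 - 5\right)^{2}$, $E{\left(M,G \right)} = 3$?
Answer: $4161600$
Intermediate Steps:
$g{\left(C,H \right)} = 4$ ($g{\left(C,H \right)} = \left(-2\right)^{2} = 4$)
$a{\left(Y,B \right)} = 6 B$
$F{\left(r \right)} = 24 r^{2}$ ($F{\left(r \right)} = 6 \cdot 4 r^{2} = 24 r^{2}$)
$\left(96 + F{\left(-5 + 4 \left(-1\right) \right)}\right)^{2} = \left(96 + 24 \left(-5 + 4 \left(-1\right)\right)^{2}\right)^{2} = \left(96 + 24 \left(-5 - 4\right)^{2}\right)^{2} = \left(96 + 24 \left(-9\right)^{2}\right)^{2} = \left(96 + 24 \cdot 81\right)^{2} = \left(96 + 1944\right)^{2} = 2040^{2} = 4161600$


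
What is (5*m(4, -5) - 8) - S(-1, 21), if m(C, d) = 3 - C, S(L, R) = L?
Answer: -12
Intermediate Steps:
(5*m(4, -5) - 8) - S(-1, 21) = (5*(3 - 1*4) - 8) - 1*(-1) = (5*(3 - 4) - 8) + 1 = (5*(-1) - 8) + 1 = (-5 - 8) + 1 = -13 + 1 = -12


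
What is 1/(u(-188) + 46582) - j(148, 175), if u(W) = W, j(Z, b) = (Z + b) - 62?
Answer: -12108833/46394 ≈ -261.00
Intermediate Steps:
j(Z, b) = -62 + Z + b
1/(u(-188) + 46582) - j(148, 175) = 1/(-188 + 46582) - (-62 + 148 + 175) = 1/46394 - 1*261 = 1/46394 - 261 = -12108833/46394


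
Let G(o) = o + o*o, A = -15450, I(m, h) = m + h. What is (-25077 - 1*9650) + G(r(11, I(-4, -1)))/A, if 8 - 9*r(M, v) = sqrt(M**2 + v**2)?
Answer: -7243184072/208575 + sqrt(146)/50058 ≈ -34727.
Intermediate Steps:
I(m, h) = h + m
r(M, v) = 8/9 - sqrt(M**2 + v**2)/9
G(o) = o + o**2
(-25077 - 1*9650) + G(r(11, I(-4, -1)))/A = (-25077 - 1*9650) + ((8/9 - sqrt(11**2 + (-1 - 4)**2)/9)*(1 + (8/9 - sqrt(11**2 + (-1 - 4)**2)/9)))/(-15450) = (-25077 - 9650) + ((8/9 - sqrt(121 + (-5)**2)/9)*(1 + (8/9 - sqrt(121 + (-5)**2)/9)))*(-1/15450) = -34727 + ((8/9 - sqrt(121 + 25)/9)*(1 + (8/9 - sqrt(121 + 25)/9)))*(-1/15450) = -34727 + ((8/9 - sqrt(146)/9)*(1 + (8/9 - sqrt(146)/9)))*(-1/15450) = -34727 + ((8/9 - sqrt(146)/9)*(17/9 - sqrt(146)/9))*(-1/15450) = -34727 - (8/9 - sqrt(146)/9)*(17/9 - sqrt(146)/9)/15450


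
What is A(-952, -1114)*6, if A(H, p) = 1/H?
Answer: -3/476 ≈ -0.0063025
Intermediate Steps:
A(-952, -1114)*6 = 6/(-952) = -1/952*6 = -3/476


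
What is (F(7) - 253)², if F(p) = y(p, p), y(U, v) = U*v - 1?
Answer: 42025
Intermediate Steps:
y(U, v) = -1 + U*v
F(p) = -1 + p² (F(p) = -1 + p*p = -1 + p²)
(F(7) - 253)² = ((-1 + 7²) - 253)² = ((-1 + 49) - 253)² = (48 - 253)² = (-205)² = 42025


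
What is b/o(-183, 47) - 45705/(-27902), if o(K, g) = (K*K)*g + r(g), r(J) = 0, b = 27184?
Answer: 72697380983/43917273666 ≈ 1.6553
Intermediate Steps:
o(K, g) = g*K**2 (o(K, g) = (K*K)*g + 0 = K**2*g + 0 = g*K**2 + 0 = g*K**2)
b/o(-183, 47) - 45705/(-27902) = 27184/((47*(-183)**2)) - 45705/(-27902) = 27184/((47*33489)) - 45705*(-1/27902) = 27184/1573983 + 45705/27902 = 72697380983/43917273666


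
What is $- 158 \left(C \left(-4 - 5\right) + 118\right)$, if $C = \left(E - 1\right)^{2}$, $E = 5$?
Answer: $4108$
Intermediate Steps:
$C = 16$ ($C = \left(5 - 1\right)^{2} = 4^{2} = 16$)
$- 158 \left(C \left(-4 - 5\right) + 118\right) = - 158 \left(16 \left(-4 - 5\right) + 118\right) = - 158 \left(16 \left(-9\right) + 118\right) = - 158 \left(-144 + 118\right) = \left(-158\right) \left(-26\right) = 4108$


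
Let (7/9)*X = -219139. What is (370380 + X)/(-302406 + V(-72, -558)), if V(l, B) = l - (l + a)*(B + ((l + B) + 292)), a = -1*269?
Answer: -620409/4256098 ≈ -0.14577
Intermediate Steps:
X = -1972251/7 (X = (9/7)*(-219139) = -1972251/7 ≈ -2.8175e+5)
a = -269
V(l, B) = l - (-269 + l)*(292 + l + 2*B) (V(l, B) = l - (l - 269)*(B + ((l + B) + 292)) = l - (-269 + l)*(B + ((B + l) + 292)) = l - (-269 + l)*(B + (292 + B + l)) = l - (-269 + l)*(292 + l + 2*B))
(370380 + X)/(-302406 + V(-72, -558)) = (370380 - 1972251/7)/(-302406 + (78548 - 1*(-72)² - 22*(-72) + 538*(-558) - 2*(-558)*(-72))) = 620409/(7*(-302406 + (78548 - 1*5184 + 1584 - 300204 - 80352))) = 620409/(7*(-302406 + (78548 - 5184 + 1584 - 300204 - 80352))) = 620409/(7*(-302406 - 305608)) = (620409/7)/(-608014) = (620409/7)*(-1/608014) = -620409/4256098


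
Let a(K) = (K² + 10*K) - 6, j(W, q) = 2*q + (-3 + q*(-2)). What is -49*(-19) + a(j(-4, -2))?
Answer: 904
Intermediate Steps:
j(W, q) = -3 (j(W, q) = 2*q + (-3 - 2*q) = -3)
a(K) = -6 + K² + 10*K
-49*(-19) + a(j(-4, -2)) = -49*(-19) + (-6 + (-3)² + 10*(-3)) = 931 + (-6 + 9 - 30) = 931 - 27 = 904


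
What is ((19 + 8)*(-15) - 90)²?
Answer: 245025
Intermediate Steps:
((19 + 8)*(-15) - 90)² = (27*(-15) - 90)² = (-405 - 90)² = (-495)² = 245025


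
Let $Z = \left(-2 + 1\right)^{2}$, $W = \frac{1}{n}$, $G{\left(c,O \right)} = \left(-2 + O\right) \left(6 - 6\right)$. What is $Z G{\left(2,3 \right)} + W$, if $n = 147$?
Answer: $\frac{1}{147} \approx 0.0068027$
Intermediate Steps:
$G{\left(c,O \right)} = 0$ ($G{\left(c,O \right)} = \left(-2 + O\right) 0 = 0$)
$W = \frac{1}{147} \approx 0.0068027$
$Z = 1$ ($Z = \left(-1\right)^{2} = 1$)
$Z G{\left(2,3 \right)} + W = 1 \cdot 0 + \frac{1}{147} = 0 + \frac{1}{147} = \frac{1}{147}$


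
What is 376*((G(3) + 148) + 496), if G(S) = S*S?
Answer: 245528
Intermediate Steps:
G(S) = S²
376*((G(3) + 148) + 496) = 376*((3² + 148) + 496) = 376*((9 + 148) + 496) = 376*(157 + 496) = 376*653 = 245528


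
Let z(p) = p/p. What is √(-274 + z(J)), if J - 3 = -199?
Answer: I*√273 ≈ 16.523*I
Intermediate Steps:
J = -196 (J = 3 - 199 = -196)
z(p) = 1
√(-274 + z(J)) = √(-274 + 1) = √(-273) = I*√273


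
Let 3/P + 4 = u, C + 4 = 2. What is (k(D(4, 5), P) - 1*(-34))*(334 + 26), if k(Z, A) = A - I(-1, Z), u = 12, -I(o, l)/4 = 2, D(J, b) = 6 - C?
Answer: 15255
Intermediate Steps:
C = -2 (C = -4 + 2 = -2)
D(J, b) = 8 (D(J, b) = 6 - 1*(-2) = 6 + 2 = 8)
I(o, l) = -8 (I(o, l) = -4*2 = -8)
P = 3/8 (P = 3/(-4 + 12) = 3/8 ≈ 0.37500)
k(Z, A) = 8 + A (k(Z, A) = A - 1*(-8) = A + 8 = 8 + A)
(k(D(4, 5), P) - 1*(-34))*(334 + 26) = ((8 + 3/8) - 1*(-34))*(334 + 26) = (67/8 + 34)*360 = (339/8)*360 = 15255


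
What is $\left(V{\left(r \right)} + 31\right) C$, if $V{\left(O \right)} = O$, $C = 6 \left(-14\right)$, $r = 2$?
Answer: $-2772$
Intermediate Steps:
$C = -84$
$\left(V{\left(r \right)} + 31\right) C = \left(2 + 31\right) \left(-84\right) = 33 \left(-84\right) = -2772$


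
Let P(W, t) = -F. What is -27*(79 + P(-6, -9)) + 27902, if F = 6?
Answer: 25931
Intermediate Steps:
P(W, t) = -6 (P(W, t) = -1*6 = -6)
-27*(79 + P(-6, -9)) + 27902 = -27*(79 - 6) + 27902 = -27*73 + 27902 = -1971 + 27902 = 25931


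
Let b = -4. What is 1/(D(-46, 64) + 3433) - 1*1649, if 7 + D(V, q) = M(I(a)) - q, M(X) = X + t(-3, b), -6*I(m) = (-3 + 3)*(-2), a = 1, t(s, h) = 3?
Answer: -5548884/3365 ≈ -1649.0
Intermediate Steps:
I(m) = 0 (I(m) = -(-3 + 3)*(-2)/6 = -0*(-2) = -1/6*0 = 0)
M(X) = 3 + X (M(X) = X + 3 = 3 + X)
D(V, q) = -4 - q (D(V, q) = -7 + ((3 + 0) - q) = -7 + (3 - q) = -4 - q)
1/(D(-46, 64) + 3433) - 1*1649 = 1/((-4 - 1*64) + 3433) - 1*1649 = 1/((-4 - 64) + 3433) - 1649 = 1/(-68 + 3433) - 1649 = 1/3365 - 1649 = -5548884/3365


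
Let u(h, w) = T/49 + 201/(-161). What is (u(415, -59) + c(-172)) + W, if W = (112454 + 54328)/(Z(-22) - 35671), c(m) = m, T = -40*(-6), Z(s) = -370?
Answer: -305480795/1766009 ≈ -172.98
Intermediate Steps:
T = 240
u(h, w) = 4113/1127 (u(h, w) = 240/49 + 201/(-161) = 240*(1/49) + 201*(-1/161) = 240/49 - 201/161 = 4113/1127)
W = -166782/36041 (W = (112454 + 54328)/(-370 - 35671) = 166782/(-36041) = 166782*(-1/36041) = -166782/36041 ≈ -4.6276)
(u(415, -59) + c(-172)) + W = (4113/1127 - 172) - 166782/36041 = -189731/1127 - 166782/36041 = -305480795/1766009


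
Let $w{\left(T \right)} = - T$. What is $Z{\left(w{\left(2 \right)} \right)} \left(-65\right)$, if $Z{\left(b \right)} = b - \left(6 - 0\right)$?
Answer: $520$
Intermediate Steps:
$Z{\left(b \right)} = -6 + b$ ($Z{\left(b \right)} = b - \left(6 + 0\right) = b - 6 = -6 + b$)
$Z{\left(w{\left(2 \right)} \right)} \left(-65\right) = \left(-6 - 2\right) \left(-65\right) = \left(-8\right) \left(-65\right) = 520$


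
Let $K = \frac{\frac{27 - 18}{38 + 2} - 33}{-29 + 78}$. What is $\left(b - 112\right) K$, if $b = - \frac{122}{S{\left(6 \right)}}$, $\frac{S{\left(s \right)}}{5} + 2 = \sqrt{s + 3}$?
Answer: $\frac{447051}{4900} \approx 91.235$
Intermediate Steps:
$K = - \frac{1311}{1960}$ ($K = \frac{\frac{9}{40} - 33}{49} = \left(9 \cdot \frac{1}{40} - 33\right) \frac{1}{49} = \left(\frac{9}{40} - 33\right) \frac{1}{49} = \left(- \frac{1311}{40}\right) \frac{1}{49} = - \frac{1311}{1960} \approx -0.66888$)
$S{\left(s \right)} = -10 + 5 \sqrt{3 + s}$ ($S{\left(s \right)} = -10 + 5 \sqrt{s + 3} = -10 + 5 \sqrt{3 + s}$)
$b = - \frac{122}{5}$ ($b = - \frac{122}{-10 + 5 \sqrt{3 + 6}} = - \frac{122}{-10 + 5 \sqrt{9}} = - \frac{122}{-10 + 5 \cdot 3} = - \frac{122}{-10 + 15} = - \frac{122}{5} \approx -24.4$)
$\left(b - 112\right) K = \left(- \frac{122}{5} - 112\right) \left(- \frac{1311}{1960}\right) = \left(- \frac{682}{5}\right) \left(- \frac{1311}{1960}\right) = \frac{447051}{4900}$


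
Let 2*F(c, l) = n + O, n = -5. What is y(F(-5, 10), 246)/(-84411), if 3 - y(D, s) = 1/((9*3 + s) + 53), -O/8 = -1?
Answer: -977/27517986 ≈ -3.5504e-5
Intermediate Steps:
O = 8 (O = -8*(-1) = 8)
F(c, l) = 3/2 (F(c, l) = (-5 + 8)/2 = (½)*3 = 3/2)
y(D, s) = 3 - 1/(80 + s) (y(D, s) = 3 - 1/((9*3 + s) + 53) = 3 - 1/((27 + s) + 53) = 3 - 1/(80 + s))
y(F(-5, 10), 246)/(-84411) = ((239 + 3*246)/(80 + 246))/(-84411) = ((239 + 738)/326)*(-1/84411) = ((1/326)*977)*(-1/84411) = (977/326)*(-1/84411) = -977/27517986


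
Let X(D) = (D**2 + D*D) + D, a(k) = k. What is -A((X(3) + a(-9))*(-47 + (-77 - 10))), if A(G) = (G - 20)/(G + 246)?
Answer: -814/681 ≈ -1.1953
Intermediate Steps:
X(D) = D + 2*D**2 (X(D) = (D**2 + D**2) + D = 2*D**2 + D = D + 2*D**2)
A(G) = (-20 + G)/(246 + G)
-A((X(3) + a(-9))*(-47 + (-77 - 10))) = -(-20 + (3*(1 + 2*3) - 9)*(-47 + (-77 - 10)))/(246 + (3*(1 + 2*3) - 9)*(-47 + (-77 - 10))) = -(-20 + (3*(1 + 6) - 9)*(-47 - 87))/(246 + (3*(1 + 6) - 9)*(-47 - 87)) = -(-20 + (3*7 - 9)*(-134))/(246 + (3*7 - 9)*(-134)) = -(-20 + (21 - 9)*(-134))/(246 + (21 - 9)*(-134)) = -(-20 + 12*(-134))/(246 + 12*(-134)) = -(-20 - 1608)/(246 - 1608) = -(-1628)/(-1362) = -(-1)*(-1628)/1362 = -1*814/681 = -814/681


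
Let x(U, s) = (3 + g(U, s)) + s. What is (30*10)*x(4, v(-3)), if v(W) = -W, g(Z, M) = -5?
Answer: 300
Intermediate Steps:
x(U, s) = -2 + s (x(U, s) = (3 - 5) + s = -2 + s)
(30*10)*x(4, v(-3)) = (30*10)*(-2 - 1*(-3)) = 300*(-2 + 3) = 300*1 = 300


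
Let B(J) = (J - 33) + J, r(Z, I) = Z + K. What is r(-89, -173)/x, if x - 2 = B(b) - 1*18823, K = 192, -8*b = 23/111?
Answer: -45732/8371199 ≈ -0.0054630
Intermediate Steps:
b = -23/888 (b = -23/(8*111) = -⅛*23/111 = -23/888 ≈ -0.025901)
r(Z, I) = 192 + Z (r(Z, I) = Z + 192 = 192 + Z)
B(J) = -33 + 2*J (B(J) = (-33 + J) + J = -33 + 2*J)
x = -8371199/444 (x = 2 + ((-33 + 2*(-23/888)) - 1*18823) = 2 + ((-33 - 23/444) - 18823) = 2 + (-14675/444 - 18823) = 2 - 8372087/444 = -8371199/444 ≈ -18854.)
r(-89, -173)/x = (192 - 89)/(-8371199/444) = 103*(-444/8371199) = -45732/8371199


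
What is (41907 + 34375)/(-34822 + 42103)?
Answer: 76282/7281 ≈ 10.477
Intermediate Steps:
(41907 + 34375)/(-34822 + 42103) = 76282/7281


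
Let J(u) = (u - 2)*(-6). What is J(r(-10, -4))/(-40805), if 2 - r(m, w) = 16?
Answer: -96/40805 ≈ -0.0023527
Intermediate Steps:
r(m, w) = -14 (r(m, w) = 2 - 1*16 = 2 - 16 = -14)
J(u) = 12 - 6*u (J(u) = (-2 + u)*(-6) = 12 - 6*u)
J(r(-10, -4))/(-40805) = (12 - 6*(-14))/(-40805) = (12 + 84)*(-1/40805) = 96*(-1/40805) = -96/40805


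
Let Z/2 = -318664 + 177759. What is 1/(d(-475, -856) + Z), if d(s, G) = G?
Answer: -1/282666 ≈ -3.5377e-6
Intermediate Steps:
Z = -281810 (Z = 2*(-318664 + 177759) = 2*(-140905) = -281810)
1/(d(-475, -856) + Z) = 1/(-856 - 281810) = 1/(-282666) = -1/282666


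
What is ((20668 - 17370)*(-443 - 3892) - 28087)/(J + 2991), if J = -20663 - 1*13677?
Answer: 14324917/31349 ≈ 456.95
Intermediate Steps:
J = -34340 (J = -20663 - 13677 = -34340)
((20668 - 17370)*(-443 - 3892) - 28087)/(J + 2991) = ((20668 - 17370)*(-443 - 3892) - 28087)/(-34340 + 2991) = (3298*(-4335) - 28087)/(-31349) = (-14296830 - 28087)*(-1/31349) = -14324917*(-1/31349) = 14324917/31349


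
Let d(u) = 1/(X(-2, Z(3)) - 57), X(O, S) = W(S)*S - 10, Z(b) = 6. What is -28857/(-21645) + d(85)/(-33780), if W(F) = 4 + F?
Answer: 50544799/37912420 ≈ 1.3332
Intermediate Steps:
X(O, S) = -10 + S*(4 + S) (X(O, S) = (4 + S)*S - 10 = S*(4 + S) - 10 = -10 + S*(4 + S))
d(u) = -⅐ (d(u) = 1/((-10 + 6*(4 + 6)) - 57) = 1/((-10 + 6*10) - 57) = 1/((-10 + 60) - 57) = 1/(50 - 57) = 1/(-7) = -⅐)
-28857/(-21645) + d(85)/(-33780) = -28857/(-21645) - ⅐/(-33780) = -28857*(-1/21645) - ⅐*(-1/33780) = 9619/7215 + 1/236460 = 50544799/37912420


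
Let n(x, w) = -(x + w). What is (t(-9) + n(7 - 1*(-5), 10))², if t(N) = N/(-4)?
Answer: 6241/16 ≈ 390.06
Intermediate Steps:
t(N) = -N/4 (t(N) = N*(-¼) = -N/4)
n(x, w) = -w - x (n(x, w) = -(w + x) = -w - x)
(t(-9) + n(7 - 1*(-5), 10))² = (-¼*(-9) + (-1*10 - (7 - 1*(-5))))² = (9/4 + (-10 - (7 + 5)))² = (9/4 + (-10 - 1*12))² = (9/4 + (-10 - 12))² = (9/4 - 22)² = (-79/4)² = 6241/16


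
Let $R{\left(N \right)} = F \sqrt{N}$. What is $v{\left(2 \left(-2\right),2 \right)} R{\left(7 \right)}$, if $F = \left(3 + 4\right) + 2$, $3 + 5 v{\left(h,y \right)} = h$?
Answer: $- \frac{63 \sqrt{7}}{5} \approx -33.336$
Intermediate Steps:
$v{\left(h,y \right)} = - \frac{3}{5} + \frac{h}{5}$
$F = 9$ ($F = 7 + 2 = 9$)
$R{\left(N \right)} = 9 \sqrt{N}$
$v{\left(2 \left(-2\right),2 \right)} R{\left(7 \right)} = \left(- \frac{3}{5} + \frac{2 \left(-2\right)}{5}\right) 9 \sqrt{7} = \left(- \frac{3}{5} + \frac{1}{5} \left(-4\right)\right) 9 \sqrt{7} = \left(- \frac{3}{5} - \frac{4}{5}\right) 9 \sqrt{7} = - \frac{7 \cdot 9 \sqrt{7}}{5} = - \frac{63 \sqrt{7}}{5}$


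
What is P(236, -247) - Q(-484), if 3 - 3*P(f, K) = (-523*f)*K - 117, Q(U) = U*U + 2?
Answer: -31189370/3 ≈ -1.0396e+7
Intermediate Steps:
Q(U) = 2 + U**2 (Q(U) = U**2 + 2 = 2 + U**2)
P(f, K) = 40 + 523*K*f/3 (P(f, K) = 1 - ((-523*f)*K - 117)/3 = 1 - (-523*K*f - 117)/3 = 1 - (-117 - 523*K*f)/3 = 1 + (39 + 523*K*f/3) = 40 + 523*K*f/3)
P(236, -247) - Q(-484) = (40 + (523/3)*(-247)*236) - (2 + (-484)**2) = (40 - 30486716/3) - (2 + 234256) = -30486596/3 - 1*234258 = -30486596/3 - 234258 = -31189370/3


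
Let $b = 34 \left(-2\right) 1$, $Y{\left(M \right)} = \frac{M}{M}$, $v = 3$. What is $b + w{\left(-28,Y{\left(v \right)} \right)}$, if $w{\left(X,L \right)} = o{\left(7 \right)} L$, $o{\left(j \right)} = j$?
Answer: $-61$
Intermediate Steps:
$Y{\left(M \right)} = 1$
$w{\left(X,L \right)} = 7 L$
$b = -68$ ($b = \left(-68\right) 1 = -68$)
$b + w{\left(-28,Y{\left(v \right)} \right)} = -68 + 7 \cdot 1 = -68 + 7 = -61$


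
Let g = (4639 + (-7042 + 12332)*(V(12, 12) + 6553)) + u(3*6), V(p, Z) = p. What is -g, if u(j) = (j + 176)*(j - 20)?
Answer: -34733101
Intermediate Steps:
u(j) = (-20 + j)*(176 + j) (u(j) = (176 + j)*(-20 + j) = (-20 + j)*(176 + j))
g = 34733101 (g = (4639 + (-7042 + 12332)*(12 + 6553)) + (-3520 + (3*6)**2 + 156*(3*6)) = (4639 + 5290*6565) + (-3520 + 18**2 + 156*18) = (4639 + 34728850) + (-3520 + 324 + 2808) = 34733489 - 388 = 34733101)
-g = -1*34733101 = -34733101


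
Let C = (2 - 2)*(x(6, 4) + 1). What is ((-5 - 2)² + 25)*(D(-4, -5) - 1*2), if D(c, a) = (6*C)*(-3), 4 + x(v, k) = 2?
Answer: -148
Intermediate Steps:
x(v, k) = -2 (x(v, k) = -4 + 2 = -2)
C = 0 (C = (2 - 2)*(-2 + 1) = 0*(-1) = 0)
D(c, a) = 0 (D(c, a) = (6*0)*(-3) = 0*(-3) = 0)
((-5 - 2)² + 25)*(D(-4, -5) - 1*2) = ((-5 - 2)² + 25)*(0 - 1*2) = ((-7)² + 25)*(0 - 2) = (49 + 25)*(-2) = 74*(-2) = -148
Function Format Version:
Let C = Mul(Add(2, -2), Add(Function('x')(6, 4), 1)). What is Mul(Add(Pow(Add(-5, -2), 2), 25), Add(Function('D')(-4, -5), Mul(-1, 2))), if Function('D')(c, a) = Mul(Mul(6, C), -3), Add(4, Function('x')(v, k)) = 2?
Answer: -148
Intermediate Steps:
Function('x')(v, k) = -2 (Function('x')(v, k) = Add(-4, 2) = -2)
C = 0 (C = Mul(Add(2, -2), Add(-2, 1)) = Mul(0, -1) = 0)
Function('D')(c, a) = 0 (Function('D')(c, a) = Mul(Mul(6, 0), -3) = Mul(0, -3) = 0)
Mul(Add(Pow(Add(-5, -2), 2), 25), Add(Function('D')(-4, -5), Mul(-1, 2))) = Mul(Add(Pow(Add(-5, -2), 2), 25), Add(0, Mul(-1, 2))) = Mul(Add(Pow(-7, 2), 25), Add(0, -2)) = Mul(Add(49, 25), -2) = Mul(74, -2) = -148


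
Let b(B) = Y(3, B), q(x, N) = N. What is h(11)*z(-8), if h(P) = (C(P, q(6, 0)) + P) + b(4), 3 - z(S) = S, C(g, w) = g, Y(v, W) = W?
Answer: 286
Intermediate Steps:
z(S) = 3 - S
b(B) = B
h(P) = 4 + 2*P (h(P) = (P + P) + 4 = 2*P + 4 = 4 + 2*P)
h(11)*z(-8) = (4 + 2*11)*(3 - 1*(-8)) = (4 + 22)*(3 + 8) = 26*11 = 286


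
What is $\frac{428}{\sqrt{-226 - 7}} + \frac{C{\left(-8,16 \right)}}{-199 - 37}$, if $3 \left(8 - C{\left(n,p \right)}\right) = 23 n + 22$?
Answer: $- \frac{31}{118} - \frac{428 i \sqrt{233}}{233} \approx -0.26271 - 28.039 i$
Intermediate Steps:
$C{\left(n,p \right)} = \frac{2}{3} - \frac{23 n}{3}$ ($C{\left(n,p \right)} = 8 - \frac{23 n + 22}{3} = 8 - \frac{22 + 23 n}{3} = 8 - \left(\frac{22}{3} + \frac{23 n}{3}\right) = \frac{2}{3} - \frac{23 n}{3}$)
$\frac{428}{\sqrt{-226 - 7}} + \frac{C{\left(-8,16 \right)}}{-199 - 37} = \frac{428}{\sqrt{-226 - 7}} + \frac{\frac{2}{3} - - \frac{184}{3}}{-199 - 37} = \frac{428}{\sqrt{-226 - 7}} + \frac{\frac{2}{3} + \frac{184}{3}}{-199 - 37} = \frac{428}{\sqrt{-233}} + \frac{62}{-236} = \frac{428}{i \sqrt{233}} + 62 \left(- \frac{1}{236}\right) = 428 \left(- \frac{i \sqrt{233}}{233}\right) - \frac{31}{118} = - \frac{428 i \sqrt{233}}{233} - \frac{31}{118} = - \frac{31}{118} - \frac{428 i \sqrt{233}}{233}$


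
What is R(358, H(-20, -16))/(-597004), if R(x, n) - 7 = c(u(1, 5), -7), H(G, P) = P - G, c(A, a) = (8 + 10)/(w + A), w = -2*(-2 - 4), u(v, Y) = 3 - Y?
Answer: -11/746255 ≈ -1.4740e-5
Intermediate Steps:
w = 12 (w = -2*(-6) = 12)
c(A, a) = 18/(12 + A) (c(A, a) = (8 + 10)/(12 + A) = 18/(12 + A))
R(x, n) = 44/5 (R(x, n) = 7 + 18/(12 + (3 - 1*5)) = 7 + 18/(12 + (3 - 5)) = 7 + 18/(12 - 2) = 7 + 18/10 = 7 + 18*(⅒) = 7 + 9/5 = 44/5)
R(358, H(-20, -16))/(-597004) = (44/5)/(-597004) = (44/5)*(-1/597004) = -11/746255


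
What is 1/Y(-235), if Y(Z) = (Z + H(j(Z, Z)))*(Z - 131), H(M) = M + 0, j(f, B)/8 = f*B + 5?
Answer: -1/161627430 ≈ -6.1871e-9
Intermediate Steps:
j(f, B) = 40 + 8*B*f (j(f, B) = 8*(f*B + 5) = 8*(B*f + 5) = 8*(5 + B*f) = 40 + 8*B*f)
H(M) = M
Y(Z) = (-131 + Z)*(40 + Z + 8*Z²) (Y(Z) = (Z + (40 + 8*Z*Z))*(Z - 131) = (Z + (40 + 8*Z²))*(-131 + Z) = (40 + Z + 8*Z²)*(-131 + Z) = (-131 + Z)*(40 + Z + 8*Z²))
1/Y(-235) = 1/(-5240 - 1047*(-235)² - 91*(-235) + 8*(-235)³) = 1/(-5240 - 1047*55225 + 21385 + 8*(-12977875)) = 1/(-5240 - 57820575 + 21385 - 103823000) = 1/(-161627430) = -1/161627430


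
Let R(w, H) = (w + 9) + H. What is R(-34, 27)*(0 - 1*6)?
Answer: -12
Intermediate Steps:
R(w, H) = 9 + H + w (R(w, H) = (9 + w) + H = 9 + H + w)
R(-34, 27)*(0 - 1*6) = (9 + 27 - 34)*(0 - 1*6) = 2*(0 - 6) = 2*(-6) = -12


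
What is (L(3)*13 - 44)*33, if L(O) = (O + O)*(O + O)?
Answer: 13992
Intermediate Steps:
L(O) = 4*O**2 (L(O) = (2*O)*(2*O) = 4*O**2)
(L(3)*13 - 44)*33 = ((4*3**2)*13 - 44)*33 = ((4*9)*13 - 44)*33 = (36*13 - 44)*33 = (468 - 44)*33 = 424*33 = 13992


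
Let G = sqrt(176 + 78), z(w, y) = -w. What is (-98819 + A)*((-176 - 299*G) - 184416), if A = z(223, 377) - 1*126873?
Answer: 41702101680 + 67548585*sqrt(254) ≈ 4.2779e+10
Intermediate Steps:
G = sqrt(254) ≈ 15.937
A = -127096 (A = -1*223 - 1*126873 = -223 - 126873 = -127096)
(-98819 + A)*((-176 - 299*G) - 184416) = (-98819 - 127096)*((-176 - 299*sqrt(254)) - 184416) = -225915*(-184592 - 299*sqrt(254)) = 41702101680 + 67548585*sqrt(254)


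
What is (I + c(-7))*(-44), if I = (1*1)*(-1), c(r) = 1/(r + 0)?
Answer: 352/7 ≈ 50.286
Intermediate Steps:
c(r) = 1/r
I = -1 (I = 1*(-1) = -1)
(I + c(-7))*(-44) = (-1 + 1/(-7))*(-44) = (-1 - ⅐)*(-44) = -8/7*(-44) = 352/7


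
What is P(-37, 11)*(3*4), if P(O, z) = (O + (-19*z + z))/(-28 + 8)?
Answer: 141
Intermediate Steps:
P(O, z) = -O/20 + 9*z/10 (P(O, z) = (O - 18*z)/(-20) = (O - 18*z)*(-1/20) = -O/20 + 9*z/10)
P(-37, 11)*(3*4) = (-1/20*(-37) + (9/10)*11)*(3*4) = (37/20 + 99/10)*12 = (47/4)*12 = 141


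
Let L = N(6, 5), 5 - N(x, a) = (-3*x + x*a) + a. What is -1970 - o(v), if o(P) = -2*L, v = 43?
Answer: -1994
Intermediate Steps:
N(x, a) = 5 - a + 3*x - a*x (N(x, a) = 5 - ((-3*x + x*a) + a) = 5 - ((-3*x + a*x) + a) = 5 - (a - 3*x + a*x) = 5 + (-a + 3*x - a*x) = 5 - a + 3*x - a*x)
L = -12 (L = 5 - 1*5 + 3*6 - 1*5*6 = 5 - 5 + 18 - 30 = -12)
o(P) = 24 (o(P) = -2*(-12) = 24)
-1970 - o(v) = -1970 - 1*24 = -1970 - 24 = -1994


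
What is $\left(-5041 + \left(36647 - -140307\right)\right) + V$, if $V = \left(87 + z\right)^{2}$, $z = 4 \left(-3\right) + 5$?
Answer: $178313$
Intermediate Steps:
$z = -7$ ($z = -12 + 5 = -7$)
$V = 6400$ ($V = \left(87 - 7\right)^{2} = 80^{2} = 6400$)
$\left(-5041 + \left(36647 - -140307\right)\right) + V = \left(-5041 + \left(36647 - -140307\right)\right) + 6400 = \left(-5041 + \left(36647 + 140307\right)\right) + 6400 = \left(-5041 + 176954\right) + 6400 = 171913 + 6400 = 178313$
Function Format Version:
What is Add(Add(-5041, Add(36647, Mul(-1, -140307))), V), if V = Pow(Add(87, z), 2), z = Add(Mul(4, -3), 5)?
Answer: 178313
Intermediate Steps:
z = -7 (z = Add(-12, 5) = -7)
V = 6400 (V = Pow(Add(87, -7), 2) = Pow(80, 2) = 6400)
Add(Add(-5041, Add(36647, Mul(-1, -140307))), V) = Add(Add(-5041, Add(36647, Mul(-1, -140307))), 6400) = Add(Add(-5041, Add(36647, 140307)), 6400) = Add(Add(-5041, 176954), 6400) = Add(171913, 6400) = 178313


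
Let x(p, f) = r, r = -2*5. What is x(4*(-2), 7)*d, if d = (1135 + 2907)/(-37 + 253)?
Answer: -10105/54 ≈ -187.13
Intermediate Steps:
r = -10
x(p, f) = -10
d = 2021/108 (d = 4042/216 = 4042*(1/216) = 2021/108 ≈ 18.713)
x(4*(-2), 7)*d = -10*2021/108 = -10105/54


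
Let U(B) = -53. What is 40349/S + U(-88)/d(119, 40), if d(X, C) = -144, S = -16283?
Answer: -4947257/2344752 ≈ -2.1099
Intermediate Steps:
40349/S + U(-88)/d(119, 40) = 40349/(-16283) - 53/(-144) = 40349*(-1/16283) - 53*(-1/144) = -40349/16283 + 53/144 = -4947257/2344752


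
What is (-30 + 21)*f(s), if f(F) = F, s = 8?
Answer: -72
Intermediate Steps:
(-30 + 21)*f(s) = (-30 + 21)*8 = -9*8 = -72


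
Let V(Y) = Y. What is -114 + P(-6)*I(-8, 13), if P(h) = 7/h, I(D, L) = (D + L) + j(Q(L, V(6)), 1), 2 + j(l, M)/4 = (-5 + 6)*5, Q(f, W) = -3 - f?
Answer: -803/6 ≈ -133.83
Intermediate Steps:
j(l, M) = 12 (j(l, M) = -8 + 4*((-5 + 6)*5) = -8 + 4*(1*5) = -8 + 4*5 = -8 + 20 = 12)
I(D, L) = 12 + D + L (I(D, L) = (D + L) + 12 = 12 + D + L)
-114 + P(-6)*I(-8, 13) = -114 + (7/(-6))*(12 - 8 + 13) = -114 + (7*(-⅙))*17 = -114 - 7/6*17 = -114 - 119/6 = -803/6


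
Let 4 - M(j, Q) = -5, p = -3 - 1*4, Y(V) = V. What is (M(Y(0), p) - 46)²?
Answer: 1369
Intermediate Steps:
p = -7 (p = -3 - 4 = -7)
M(j, Q) = 9 (M(j, Q) = 4 - 1*(-5) = 4 + 5 = 9)
(M(Y(0), p) - 46)² = (9 - 46)² = (-37)² = 1369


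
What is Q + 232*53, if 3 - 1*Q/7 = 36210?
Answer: -241153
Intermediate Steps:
Q = -253449 (Q = 21 - 7*36210 = 21 - 253470 = -253449)
Q + 232*53 = -253449 + 232*53 = -253449 + 12296 = -241153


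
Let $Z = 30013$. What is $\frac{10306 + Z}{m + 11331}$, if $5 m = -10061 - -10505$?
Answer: $\frac{201595}{57099} \approx 3.5306$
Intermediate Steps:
$m = \frac{444}{5}$ ($m = \frac{-10061 - -10505}{5} = \frac{-10061 + 10505}{5} = \frac{1}{5} \cdot 444 = \frac{444}{5} \approx 88.8$)
$\frac{10306 + Z}{m + 11331} = \frac{10306 + 30013}{\frac{444}{5} + 11331} = \frac{40319}{\frac{57099}{5}} = 40319 \cdot \frac{5}{57099} = \frac{201595}{57099}$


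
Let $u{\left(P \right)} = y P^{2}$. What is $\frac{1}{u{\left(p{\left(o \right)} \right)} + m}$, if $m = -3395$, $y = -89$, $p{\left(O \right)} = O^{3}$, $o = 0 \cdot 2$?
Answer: $- \frac{1}{3395} \approx -0.00029455$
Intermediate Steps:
$o = 0$
$u{\left(P \right)} = - 89 P^{2}$
$\frac{1}{u{\left(p{\left(o \right)} \right)} + m} = \frac{1}{- 89 \left(0^{3}\right)^{2} - 3395} = \frac{1}{- 89 \cdot 0^{2} - 3395} = \frac{1}{\left(-89\right) 0 - 3395} = \frac{1}{0 - 3395} = \frac{1}{-3395} = - \frac{1}{3395}$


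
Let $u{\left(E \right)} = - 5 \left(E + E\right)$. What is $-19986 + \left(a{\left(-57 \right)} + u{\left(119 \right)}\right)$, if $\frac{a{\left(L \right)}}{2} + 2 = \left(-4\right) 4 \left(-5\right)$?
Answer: $-21020$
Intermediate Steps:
$a{\left(L \right)} = 156$ ($a{\left(L \right)} = -4 + 2 \left(-4\right) 4 \left(-5\right) = -4 + 2 \left(\left(-16\right) \left(-5\right)\right) = -4 + 2 \cdot 80 = -4 + 160 = 156$)
$u{\left(E \right)} = - 10 E$ ($u{\left(E \right)} = - 5 \cdot 2 E = - 10 E$)
$-19986 + \left(a{\left(-57 \right)} + u{\left(119 \right)}\right) = -19986 + \left(156 - 1190\right) = -19986 - 1034 = -21020$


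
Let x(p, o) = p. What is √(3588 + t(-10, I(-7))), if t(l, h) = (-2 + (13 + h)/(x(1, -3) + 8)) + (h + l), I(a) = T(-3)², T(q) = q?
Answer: √32287/3 ≈ 59.895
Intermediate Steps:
I(a) = 9 (I(a) = (-3)² = 9)
t(l, h) = -5/9 + l + 10*h/9 (t(l, h) = (-2 + (13 + h)/(1 + 8)) + (h + l) = (-2 + (13 + h)/9) + (h + l) = (-2 + (13 + h)*(⅑)) + (h + l) = (-2 + (13/9 + h/9)) + (h + l) = (-5/9 + h/9) + (h + l) = -5/9 + l + 10*h/9)
√(3588 + t(-10, I(-7))) = √(3588 + (-5/9 - 10 + (10/9)*9)) = √(3588 + (-5/9 - 10 + 10)) = √(3588 - 5/9) = √(32287/9) = √32287/3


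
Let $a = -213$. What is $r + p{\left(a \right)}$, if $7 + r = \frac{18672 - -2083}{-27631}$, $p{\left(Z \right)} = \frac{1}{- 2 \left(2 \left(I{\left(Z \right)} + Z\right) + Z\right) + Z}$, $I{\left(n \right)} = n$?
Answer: $- \frac{410540093}{52968627} \approx -7.7506$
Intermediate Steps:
$p{\left(Z \right)} = - \frac{1}{9 Z}$ ($p{\left(Z \right)} = \frac{1}{- 2 \left(2 \left(Z + Z\right) + Z\right) + Z} = \frac{1}{- 2 \left(2 \cdot 2 Z + Z\right) + Z} = \frac{1}{- 2 \left(4 Z + Z\right) + Z} = \frac{1}{- 2 \cdot 5 Z + Z} = \frac{1}{- 10 Z + Z} = \frac{1}{\left(-9\right) Z} = - \frac{1}{9 Z}$)
$r = - \frac{214172}{27631}$ ($r = -7 + \frac{18672 - -2083}{-27631} = -7 + \left(18672 + 2083\right) \left(- \frac{1}{27631}\right) = -7 + 20755 \left(- \frac{1}{27631}\right) = -7 - \frac{20755}{27631} = - \frac{214172}{27631} \approx -7.7512$)
$r + p{\left(a \right)} = - \frac{214172}{27631} - \frac{1}{9 \left(-213\right)} = - \frac{214172}{27631} - - \frac{1}{1917} = - \frac{214172}{27631} + \frac{1}{1917} = - \frac{410540093}{52968627}$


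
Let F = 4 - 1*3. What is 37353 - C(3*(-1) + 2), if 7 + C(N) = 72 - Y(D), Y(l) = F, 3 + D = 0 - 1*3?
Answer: 37289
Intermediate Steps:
D = -6 (D = -3 + (0 - 1*3) = -3 + (0 - 3) = -3 - 3 = -6)
F = 1 (F = 4 - 3 = 1)
Y(l) = 1
C(N) = 64 (C(N) = -7 + (72 - 1*1) = -7 + (72 - 1) = -7 + 71 = 64)
37353 - C(3*(-1) + 2) = 37353 - 1*64 = 37353 - 64 = 37289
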